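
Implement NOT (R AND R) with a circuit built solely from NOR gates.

(((R NOR R) NOR (R NOR R)) NOR ((R NOR R) NOR (R NOR R)))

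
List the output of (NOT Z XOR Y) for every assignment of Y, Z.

Y | Z | Output
--------------
0 | 0 | 1
0 | 1 | 0
1 | 0 | 0
1 | 1 | 1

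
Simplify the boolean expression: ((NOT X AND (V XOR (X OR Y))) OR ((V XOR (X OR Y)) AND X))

By distribution ((E AND v) OR (E AND NOT v) = E):
= (V XOR (X OR Y))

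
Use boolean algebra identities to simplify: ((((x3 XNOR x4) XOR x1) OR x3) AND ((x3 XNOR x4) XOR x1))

By absorption (E AND (E OR v) = E):
= ((x3 XNOR x4) XOR x1)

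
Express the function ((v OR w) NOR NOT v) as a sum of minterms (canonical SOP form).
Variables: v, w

Σm() = FALSE (no minterms)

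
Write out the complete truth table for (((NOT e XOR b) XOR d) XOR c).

b | d | e | c | Output
----------------------
0 | 0 | 0 | 0 | 1
0 | 0 | 0 | 1 | 0
0 | 0 | 1 | 0 | 0
0 | 0 | 1 | 1 | 1
0 | 1 | 0 | 0 | 0
0 | 1 | 0 | 1 | 1
0 | 1 | 1 | 0 | 1
0 | 1 | 1 | 1 | 0
1 | 0 | 0 | 0 | 0
1 | 0 | 0 | 1 | 1
1 | 0 | 1 | 0 | 1
1 | 0 | 1 | 1 | 0
1 | 1 | 0 | 0 | 1
1 | 1 | 0 | 1 | 0
1 | 1 | 1 | 0 | 0
1 | 1 | 1 | 1 | 1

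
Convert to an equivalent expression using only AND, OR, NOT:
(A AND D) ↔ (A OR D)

((A AND D) AND (A OR D)) OR (NOT (A AND D) AND NOT (A OR D))
(Biconditional = both true or both false)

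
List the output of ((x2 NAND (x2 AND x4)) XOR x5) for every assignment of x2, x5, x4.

x2 | x5 | x4 | Output
---------------------
0 | 0 | 0 | 1
0 | 0 | 1 | 1
0 | 1 | 0 | 0
0 | 1 | 1 | 0
1 | 0 | 0 | 1
1 | 0 | 1 | 0
1 | 1 | 0 | 0
1 | 1 | 1 | 1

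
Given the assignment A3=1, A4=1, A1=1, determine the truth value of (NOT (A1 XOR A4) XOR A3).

Substituting: (NOT (1 XOR 1) XOR 1)
= 0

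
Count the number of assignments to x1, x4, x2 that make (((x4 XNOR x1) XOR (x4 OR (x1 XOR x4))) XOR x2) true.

Satisfying assignments: (0,0,0), (0,1,0), (1,0,0), (1,1,1)
Count: 4 out of 8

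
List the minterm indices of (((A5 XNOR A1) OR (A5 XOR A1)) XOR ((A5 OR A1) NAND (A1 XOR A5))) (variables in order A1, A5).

Σm(1, 2) = (NOT A1 AND A5) OR (A1 AND NOT A5)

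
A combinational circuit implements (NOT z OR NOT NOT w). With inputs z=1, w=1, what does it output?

Substituting: (NOT 1 OR NOT NOT 1)
= 1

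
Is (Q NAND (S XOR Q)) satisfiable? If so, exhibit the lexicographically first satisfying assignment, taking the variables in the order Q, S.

Q=0, S=0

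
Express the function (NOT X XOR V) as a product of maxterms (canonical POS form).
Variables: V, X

ΠM(1, 2) = (V OR NOT X) AND (NOT V OR X)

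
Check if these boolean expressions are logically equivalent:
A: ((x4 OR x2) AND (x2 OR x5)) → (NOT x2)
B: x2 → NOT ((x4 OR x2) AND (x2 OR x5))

Yes, Contrapositive is always equivalent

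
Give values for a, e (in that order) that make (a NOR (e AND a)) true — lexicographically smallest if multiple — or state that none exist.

a=0, e=0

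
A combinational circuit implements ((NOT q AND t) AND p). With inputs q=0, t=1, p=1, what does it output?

Substituting: ((NOT 0 AND 1) AND 1)
= 1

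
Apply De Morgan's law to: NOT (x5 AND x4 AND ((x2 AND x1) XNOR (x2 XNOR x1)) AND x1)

NOT x5 OR NOT x4 OR NOT ((x2 AND x1) XNOR (x2 XNOR x1)) OR NOT x1
De Morgan's: NOT(AND of terms) = OR of negations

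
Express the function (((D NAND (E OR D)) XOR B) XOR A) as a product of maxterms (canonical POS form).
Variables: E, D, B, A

ΠM(1, 2, 4, 7, 9, 10, 12, 15) = (E OR D OR B OR NOT A) AND (E OR D OR NOT B OR A) AND (E OR NOT D OR B OR A) AND (E OR NOT D OR NOT B OR NOT A) AND (NOT E OR D OR B OR NOT A) AND (NOT E OR D OR NOT B OR A) AND (NOT E OR NOT D OR B OR A) AND (NOT E OR NOT D OR NOT B OR NOT A)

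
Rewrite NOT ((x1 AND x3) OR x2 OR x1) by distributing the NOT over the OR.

NOT (x1 AND x3) AND NOT x2 AND NOT x1
De Morgan's: NOT(OR of terms) = AND of negations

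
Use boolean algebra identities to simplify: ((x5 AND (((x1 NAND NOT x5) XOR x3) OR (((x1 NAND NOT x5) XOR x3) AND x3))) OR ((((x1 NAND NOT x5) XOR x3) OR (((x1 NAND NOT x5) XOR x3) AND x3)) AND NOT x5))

By distribution ((E AND v) OR (E AND NOT v) = E) then absorption (E OR (E AND v) = E):
= ((x1 NAND NOT x5) XOR x3)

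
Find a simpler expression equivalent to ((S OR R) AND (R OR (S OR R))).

By absorption (E AND (E OR v) = E):
= (S OR R)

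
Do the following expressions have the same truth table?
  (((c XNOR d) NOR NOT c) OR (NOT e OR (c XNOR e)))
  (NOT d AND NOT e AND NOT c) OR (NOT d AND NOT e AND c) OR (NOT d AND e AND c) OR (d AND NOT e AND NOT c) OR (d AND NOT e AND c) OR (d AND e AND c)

Yes, they are equivalent — the two output columns agree on all 8 assignments:
d | e | c | Expression 1 | Expression 2
---------------------------------------
0 | 0 | 0 | 1 | 1
0 | 0 | 1 | 1 | 1
0 | 1 | 0 | 0 | 0
0 | 1 | 1 | 1 | 1
1 | 0 | 0 | 1 | 1
1 | 0 | 1 | 1 | 1
1 | 1 | 0 | 0 | 0
1 | 1 | 1 | 1 | 1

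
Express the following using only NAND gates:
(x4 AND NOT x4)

((x4 NAND (x4 NAND x4)) NAND (x4 NAND (x4 NAND x4)))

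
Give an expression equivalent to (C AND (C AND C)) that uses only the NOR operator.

((C NOR C) NOR (((C NOR C) NOR (C NOR C)) NOR ((C NOR C) NOR (C NOR C))))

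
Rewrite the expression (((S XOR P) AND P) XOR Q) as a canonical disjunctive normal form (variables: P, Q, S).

(NOT P AND Q AND NOT S) OR (NOT P AND Q AND S) OR (P AND NOT Q AND NOT S) OR (P AND Q AND S)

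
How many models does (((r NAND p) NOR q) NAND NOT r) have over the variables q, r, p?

Satisfying assignments: (0,0,0), (0,0,1), (0,1,0), (0,1,1), (1,0,0), (1,0,1), (1,1,0), (1,1,1)
Count: 8 out of 8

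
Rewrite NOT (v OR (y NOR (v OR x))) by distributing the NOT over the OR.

NOT v AND NOT (y NOR (v OR x))
De Morgan's: NOT(OR of terms) = AND of negations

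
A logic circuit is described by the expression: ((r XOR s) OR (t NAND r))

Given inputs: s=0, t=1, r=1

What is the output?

Substituting: ((1 XOR 0) OR (1 NAND 1))
= 1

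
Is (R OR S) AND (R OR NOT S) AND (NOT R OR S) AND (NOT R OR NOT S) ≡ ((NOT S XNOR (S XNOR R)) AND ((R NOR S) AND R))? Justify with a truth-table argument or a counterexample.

Yes, they are equivalent — the two output columns agree on all 4 assignments:
R | S | Expression 1 | Expression 2
-----------------------------------
0 | 0 | 0 | 0
0 | 1 | 0 | 0
1 | 0 | 0 | 0
1 | 1 | 0 | 0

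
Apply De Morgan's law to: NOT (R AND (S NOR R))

NOT R OR NOT (S NOR R)
De Morgan's: NOT(AND of terms) = OR of negations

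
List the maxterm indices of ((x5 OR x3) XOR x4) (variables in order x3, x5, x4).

ΠM(0, 3, 5, 7) = (x3 OR x5 OR x4) AND (x3 OR NOT x5 OR NOT x4) AND (NOT x3 OR x5 OR NOT x4) AND (NOT x3 OR NOT x5 OR NOT x4)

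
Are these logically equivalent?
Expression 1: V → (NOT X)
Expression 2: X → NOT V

Yes, Contrapositive is always equivalent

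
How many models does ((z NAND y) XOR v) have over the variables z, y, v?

Satisfying assignments: (0,0,0), (0,1,0), (1,0,0), (1,1,1)
Count: 4 out of 8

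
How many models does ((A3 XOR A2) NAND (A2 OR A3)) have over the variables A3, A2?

Satisfying assignments: (0,0), (1,1)
Count: 2 out of 4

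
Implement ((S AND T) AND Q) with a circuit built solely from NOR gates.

((((S NOR S) NOR (T NOR T)) NOR ((S NOR S) NOR (T NOR T))) NOR (Q NOR Q))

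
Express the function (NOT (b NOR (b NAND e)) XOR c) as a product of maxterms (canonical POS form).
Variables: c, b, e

ΠM(4, 5, 6, 7) = (NOT c OR b OR e) AND (NOT c OR b OR NOT e) AND (NOT c OR NOT b OR e) AND (NOT c OR NOT b OR NOT e)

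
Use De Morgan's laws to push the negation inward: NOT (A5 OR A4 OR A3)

NOT A5 AND NOT A4 AND NOT A3
De Morgan's: NOT(OR of terms) = AND of negations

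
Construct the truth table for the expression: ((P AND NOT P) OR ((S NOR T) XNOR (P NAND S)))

S | T | P | Output
------------------
0 | 0 | 0 | 1
0 | 0 | 1 | 1
0 | 1 | 0 | 0
0 | 1 | 1 | 0
1 | 0 | 0 | 0
1 | 0 | 1 | 1
1 | 1 | 0 | 0
1 | 1 | 1 | 1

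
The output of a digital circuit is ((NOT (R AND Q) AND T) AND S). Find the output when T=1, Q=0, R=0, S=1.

Substituting: ((NOT (0 AND 0) AND 1) AND 1)
= 1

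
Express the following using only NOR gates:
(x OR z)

((x NOR z) NOR (x NOR z))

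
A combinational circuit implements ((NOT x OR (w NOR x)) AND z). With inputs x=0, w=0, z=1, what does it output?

Substituting: ((NOT 0 OR (0 NOR 0)) AND 1)
= 1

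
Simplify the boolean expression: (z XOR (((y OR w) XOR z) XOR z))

By XOR self-cancellation ((E XOR v) XOR v = E):
= ((y OR w) XOR z)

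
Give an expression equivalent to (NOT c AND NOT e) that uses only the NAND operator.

(((c NAND c) NAND (e NAND e)) NAND ((c NAND c) NAND (e NAND e)))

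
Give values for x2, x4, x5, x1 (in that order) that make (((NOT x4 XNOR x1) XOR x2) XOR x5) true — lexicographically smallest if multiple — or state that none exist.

x2=0, x4=0, x5=0, x1=1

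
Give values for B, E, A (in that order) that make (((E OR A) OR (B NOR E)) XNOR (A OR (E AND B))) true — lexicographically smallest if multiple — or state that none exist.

B=0, E=0, A=1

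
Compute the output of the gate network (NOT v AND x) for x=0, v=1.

Substituting: (NOT 1 AND 0)
= 0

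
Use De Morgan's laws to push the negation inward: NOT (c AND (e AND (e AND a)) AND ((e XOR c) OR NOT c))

NOT c OR NOT (e AND (e AND a)) OR NOT ((e XOR c) OR NOT c)
De Morgan's: NOT(AND of terms) = OR of negations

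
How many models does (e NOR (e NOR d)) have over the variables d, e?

Satisfying assignments: (1,0)
Count: 1 out of 4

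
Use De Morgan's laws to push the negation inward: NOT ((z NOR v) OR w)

NOT (z NOR v) AND NOT w
De Morgan's: NOT(OR of terms) = AND of negations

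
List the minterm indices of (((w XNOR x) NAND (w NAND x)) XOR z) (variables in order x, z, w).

Σm(1, 2, 4, 5) = (NOT x AND NOT z AND w) OR (NOT x AND z AND NOT w) OR (x AND NOT z AND NOT w) OR (x AND NOT z AND w)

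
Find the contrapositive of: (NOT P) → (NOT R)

Contrapositive: R → P
Note: A statement and its contrapositive are logically equivalent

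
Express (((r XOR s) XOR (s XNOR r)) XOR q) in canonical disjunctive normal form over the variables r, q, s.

(NOT r AND NOT q AND NOT s) OR (NOT r AND NOT q AND s) OR (r AND NOT q AND NOT s) OR (r AND NOT q AND s)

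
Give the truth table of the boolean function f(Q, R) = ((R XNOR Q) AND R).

Q | R | Output
--------------
0 | 0 | 0
0 | 1 | 0
1 | 0 | 0
1 | 1 | 1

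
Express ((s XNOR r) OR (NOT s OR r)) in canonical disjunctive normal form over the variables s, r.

(NOT s AND NOT r) OR (NOT s AND r) OR (s AND r)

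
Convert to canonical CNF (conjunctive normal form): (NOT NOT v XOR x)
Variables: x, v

(x OR v) AND (NOT x OR NOT v)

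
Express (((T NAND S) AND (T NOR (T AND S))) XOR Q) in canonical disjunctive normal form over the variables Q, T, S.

(NOT Q AND NOT T AND NOT S) OR (NOT Q AND NOT T AND S) OR (Q AND T AND NOT S) OR (Q AND T AND S)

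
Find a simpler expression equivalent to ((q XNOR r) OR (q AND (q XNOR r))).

By absorption (E OR (E AND v) = E):
= (q XNOR r)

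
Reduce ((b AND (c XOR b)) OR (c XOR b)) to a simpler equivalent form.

By absorption (E OR (E AND v) = E):
= (c XOR b)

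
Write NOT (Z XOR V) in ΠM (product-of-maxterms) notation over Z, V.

ΠM(1, 2) = (Z OR NOT V) AND (NOT Z OR V)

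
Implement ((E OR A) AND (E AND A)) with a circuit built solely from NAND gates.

((((E NAND E) NAND (A NAND A)) NAND ((E NAND A) NAND (E NAND A))) NAND (((E NAND E) NAND (A NAND A)) NAND ((E NAND A) NAND (E NAND A))))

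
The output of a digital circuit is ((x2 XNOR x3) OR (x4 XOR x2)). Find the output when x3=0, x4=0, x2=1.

Substituting: ((1 XNOR 0) OR (0 XOR 1))
= 1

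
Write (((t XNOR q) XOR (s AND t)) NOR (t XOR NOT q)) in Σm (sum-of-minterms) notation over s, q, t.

Σm(1, 2, 6) = (NOT s AND NOT q AND t) OR (NOT s AND q AND NOT t) OR (s AND q AND NOT t)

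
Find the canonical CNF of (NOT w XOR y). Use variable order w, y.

(w OR NOT y) AND (NOT w OR y)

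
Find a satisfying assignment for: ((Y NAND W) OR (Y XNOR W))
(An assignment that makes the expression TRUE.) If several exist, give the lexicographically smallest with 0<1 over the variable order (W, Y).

W=0, Y=0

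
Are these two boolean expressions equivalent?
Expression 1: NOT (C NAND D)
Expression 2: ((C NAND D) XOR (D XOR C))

No. Counterexample: with C=0, D=0, Expression 1 = 0 but Expression 2 = 1.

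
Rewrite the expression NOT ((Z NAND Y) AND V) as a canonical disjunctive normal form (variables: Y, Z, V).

(NOT Y AND NOT Z AND NOT V) OR (NOT Y AND Z AND NOT V) OR (Y AND NOT Z AND NOT V) OR (Y AND Z AND NOT V) OR (Y AND Z AND V)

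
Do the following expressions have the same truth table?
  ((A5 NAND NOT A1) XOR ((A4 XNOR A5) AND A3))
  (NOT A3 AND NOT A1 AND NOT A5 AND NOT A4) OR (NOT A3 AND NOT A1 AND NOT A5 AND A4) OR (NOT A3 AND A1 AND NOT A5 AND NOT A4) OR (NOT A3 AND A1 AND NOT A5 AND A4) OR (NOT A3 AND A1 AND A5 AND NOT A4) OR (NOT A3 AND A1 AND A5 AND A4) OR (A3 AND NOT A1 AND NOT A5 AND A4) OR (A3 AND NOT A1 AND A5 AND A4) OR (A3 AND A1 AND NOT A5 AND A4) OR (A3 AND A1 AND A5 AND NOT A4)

Yes, they are equivalent — the two output columns agree on all 16 assignments:
A3 | A1 | A5 | A4 | Expression 1 | Expression 2
-----------------------------------------------
0 | 0 | 0 | 0 | 1 | 1
0 | 0 | 0 | 1 | 1 | 1
0 | 0 | 1 | 0 | 0 | 0
0 | 0 | 1 | 1 | 0 | 0
0 | 1 | 0 | 0 | 1 | 1
0 | 1 | 0 | 1 | 1 | 1
0 | 1 | 1 | 0 | 1 | 1
0 | 1 | 1 | 1 | 1 | 1
1 | 0 | 0 | 0 | 0 | 0
1 | 0 | 0 | 1 | 1 | 1
1 | 0 | 1 | 0 | 0 | 0
1 | 0 | 1 | 1 | 1 | 1
1 | 1 | 0 | 0 | 0 | 0
1 | 1 | 0 | 1 | 1 | 1
1 | 1 | 1 | 0 | 1 | 1
1 | 1 | 1 | 1 | 0 | 0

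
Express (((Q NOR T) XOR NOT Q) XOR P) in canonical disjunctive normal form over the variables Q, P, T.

(NOT Q AND NOT P AND T) OR (NOT Q AND P AND NOT T) OR (Q AND P AND NOT T) OR (Q AND P AND T)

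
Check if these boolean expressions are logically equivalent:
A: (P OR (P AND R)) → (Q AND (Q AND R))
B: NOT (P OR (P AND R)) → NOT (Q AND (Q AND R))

No, Inverse is not equivalent to original (counterexample: Q=0, R=0, P=1)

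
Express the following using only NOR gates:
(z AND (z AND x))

((z NOR z) NOR (((z NOR z) NOR (x NOR x)) NOR ((z NOR z) NOR (x NOR x))))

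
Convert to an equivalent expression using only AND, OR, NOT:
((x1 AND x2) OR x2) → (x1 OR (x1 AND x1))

NOT ((x1 AND x2) OR x2) OR (x1 OR (x1 AND x1))
(Implication elimination: A → B = NOT A OR B)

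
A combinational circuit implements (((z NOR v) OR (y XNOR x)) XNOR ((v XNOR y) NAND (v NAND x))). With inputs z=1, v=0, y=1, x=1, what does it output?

Substituting: (((1 NOR 0) OR (1 XNOR 1)) XNOR ((0 XNOR 1) NAND (0 NAND 1)))
= 1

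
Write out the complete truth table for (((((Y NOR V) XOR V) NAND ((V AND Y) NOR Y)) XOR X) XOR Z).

Y | X | V | Z | Output
----------------------
0 | 0 | 0 | 0 | 0
0 | 0 | 0 | 1 | 1
0 | 0 | 1 | 0 | 0
0 | 0 | 1 | 1 | 1
0 | 1 | 0 | 0 | 1
0 | 1 | 0 | 1 | 0
0 | 1 | 1 | 0 | 1
0 | 1 | 1 | 1 | 0
1 | 0 | 0 | 0 | 1
1 | 0 | 0 | 1 | 0
1 | 0 | 1 | 0 | 1
1 | 0 | 1 | 1 | 0
1 | 1 | 0 | 0 | 0
1 | 1 | 0 | 1 | 1
1 | 1 | 1 | 0 | 0
1 | 1 | 1 | 1 | 1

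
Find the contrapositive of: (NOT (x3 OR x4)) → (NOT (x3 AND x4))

Contrapositive: (x3 AND x4) → (x3 OR x4)
Note: A statement and its contrapositive are logically equivalent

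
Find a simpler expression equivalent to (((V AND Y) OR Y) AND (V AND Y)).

By absorption (E AND (E OR v) = E):
= (V AND Y)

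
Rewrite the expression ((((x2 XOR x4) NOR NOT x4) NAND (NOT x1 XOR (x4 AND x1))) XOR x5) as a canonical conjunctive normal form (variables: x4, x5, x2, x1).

(x4 OR NOT x5 OR x2 OR x1) AND (x4 OR NOT x5 OR x2 OR NOT x1) AND (x4 OR NOT x5 OR NOT x2 OR x1) AND (x4 OR NOT x5 OR NOT x2 OR NOT x1) AND (NOT x4 OR x5 OR NOT x2 OR x1) AND (NOT x4 OR x5 OR NOT x2 OR NOT x1) AND (NOT x4 OR NOT x5 OR x2 OR x1) AND (NOT x4 OR NOT x5 OR x2 OR NOT x1)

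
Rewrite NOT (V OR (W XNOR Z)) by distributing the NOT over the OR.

NOT V AND NOT (W XNOR Z)
De Morgan's: NOT(OR of terms) = AND of negations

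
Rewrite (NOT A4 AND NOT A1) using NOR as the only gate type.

(((A4 NOR A4) NOR (A4 NOR A4)) NOR ((A1 NOR A1) NOR (A1 NOR A1)))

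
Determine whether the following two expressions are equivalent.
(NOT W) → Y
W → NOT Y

No, Inverse is not equivalent to original (counterexample: Y=0, W=0)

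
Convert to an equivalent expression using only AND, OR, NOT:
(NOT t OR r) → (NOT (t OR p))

NOT (NOT t OR r) OR (NOT (t OR p))
(Implication elimination: A → B = NOT A OR B)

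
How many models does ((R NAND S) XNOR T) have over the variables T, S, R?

Satisfying assignments: (0,1,1), (1,0,0), (1,0,1), (1,1,0)
Count: 4 out of 8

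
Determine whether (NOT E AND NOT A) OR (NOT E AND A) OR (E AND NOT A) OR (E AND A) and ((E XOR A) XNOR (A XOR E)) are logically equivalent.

Yes, they are equivalent — the two output columns agree on all 4 assignments:
E | A | Expression 1 | Expression 2
-----------------------------------
0 | 0 | 1 | 1
0 | 1 | 1 | 1
1 | 0 | 1 | 1
1 | 1 | 1 | 1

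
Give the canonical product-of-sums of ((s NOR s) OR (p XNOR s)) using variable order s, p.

ΠM(2) = (NOT s OR p)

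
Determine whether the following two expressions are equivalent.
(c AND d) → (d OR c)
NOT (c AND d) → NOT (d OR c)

No, Inverse is not equivalent to original (counterexample: c=0, d=1)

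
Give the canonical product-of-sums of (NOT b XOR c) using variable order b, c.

ΠM(1, 2) = (b OR NOT c) AND (NOT b OR c)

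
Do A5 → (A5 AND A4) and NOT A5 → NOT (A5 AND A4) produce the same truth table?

No, Inverse is not equivalent to original (counterexample: A4=0, A5=1)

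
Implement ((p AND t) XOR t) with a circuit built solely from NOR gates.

((((((p NOR p) NOR (t NOR t)) NOR t) NOR (((p NOR p) NOR (t NOR t)) NOR t)) NOR ((((p NOR p) NOR (t NOR t)) NOR t) NOR (((p NOR p) NOR (t NOR t)) NOR t))) NOR ((((((p NOR p) NOR (t NOR t)) NOR ((p NOR p) NOR (t NOR t))) NOR (t NOR t)) NOR ((((p NOR p) NOR (t NOR t)) NOR ((p NOR p) NOR (t NOR t))) NOR (t NOR t))) NOR (((((p NOR p) NOR (t NOR t)) NOR ((p NOR p) NOR (t NOR t))) NOR (t NOR t)) NOR ((((p NOR p) NOR (t NOR t)) NOR ((p NOR p) NOR (t NOR t))) NOR (t NOR t)))))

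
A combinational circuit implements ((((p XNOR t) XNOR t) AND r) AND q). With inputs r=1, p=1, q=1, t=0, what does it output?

Substituting: ((((1 XNOR 0) XNOR 0) AND 1) AND 1)
= 1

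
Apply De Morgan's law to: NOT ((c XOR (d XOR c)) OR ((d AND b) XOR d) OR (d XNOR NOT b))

NOT (c XOR (d XOR c)) AND NOT ((d AND b) XOR d) AND NOT (d XNOR NOT b)
De Morgan's: NOT(OR of terms) = AND of negations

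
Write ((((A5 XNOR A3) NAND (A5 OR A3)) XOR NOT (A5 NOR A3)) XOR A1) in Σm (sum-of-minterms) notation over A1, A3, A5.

Σm(0, 3, 5, 6) = (NOT A1 AND NOT A3 AND NOT A5) OR (NOT A1 AND A3 AND A5) OR (A1 AND NOT A3 AND A5) OR (A1 AND A3 AND NOT A5)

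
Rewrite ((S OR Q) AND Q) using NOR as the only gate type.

((((S NOR Q) NOR (S NOR Q)) NOR ((S NOR Q) NOR (S NOR Q))) NOR (Q NOR Q))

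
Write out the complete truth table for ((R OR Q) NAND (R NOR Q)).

R | Q | Output
--------------
0 | 0 | 1
0 | 1 | 1
1 | 0 | 1
1 | 1 | 1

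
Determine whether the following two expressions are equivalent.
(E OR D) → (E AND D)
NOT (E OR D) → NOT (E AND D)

No, Inverse is not equivalent to original (counterexample: E=0, D=1)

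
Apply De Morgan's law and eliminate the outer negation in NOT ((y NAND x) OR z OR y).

NOT (y NAND x) AND NOT z AND NOT y
De Morgan's: NOT(OR of terms) = AND of negations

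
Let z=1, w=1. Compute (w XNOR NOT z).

Substituting: (1 XNOR NOT 1)
= 0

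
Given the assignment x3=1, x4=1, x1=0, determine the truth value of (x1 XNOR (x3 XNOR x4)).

Substituting: (0 XNOR (1 XNOR 1))
= 0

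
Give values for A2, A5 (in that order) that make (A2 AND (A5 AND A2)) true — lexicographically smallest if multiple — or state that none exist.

A2=1, A5=1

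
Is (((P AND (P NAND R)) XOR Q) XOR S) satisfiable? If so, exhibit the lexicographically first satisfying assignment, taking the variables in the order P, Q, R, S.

P=0, Q=0, R=0, S=1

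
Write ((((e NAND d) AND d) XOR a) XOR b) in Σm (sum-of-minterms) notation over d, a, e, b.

Σm(1, 3, 4, 6, 8, 11, 13, 14) = (NOT d AND NOT a AND NOT e AND b) OR (NOT d AND NOT a AND e AND b) OR (NOT d AND a AND NOT e AND NOT b) OR (NOT d AND a AND e AND NOT b) OR (d AND NOT a AND NOT e AND NOT b) OR (d AND NOT a AND e AND b) OR (d AND a AND NOT e AND b) OR (d AND a AND e AND NOT b)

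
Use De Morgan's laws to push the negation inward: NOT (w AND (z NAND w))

NOT w OR NOT (z NAND w)
De Morgan's: NOT(AND of terms) = OR of negations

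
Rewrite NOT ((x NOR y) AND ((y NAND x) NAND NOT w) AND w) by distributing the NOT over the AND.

NOT (x NOR y) OR NOT ((y NAND x) NAND NOT w) OR NOT w
De Morgan's: NOT(AND of terms) = OR of negations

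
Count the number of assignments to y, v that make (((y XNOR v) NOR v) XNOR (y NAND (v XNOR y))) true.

Satisfying assignments: (1,0), (1,1)
Count: 2 out of 4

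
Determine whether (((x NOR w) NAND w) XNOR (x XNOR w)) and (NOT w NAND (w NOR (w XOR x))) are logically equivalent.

No. Counterexample: with w=0, x=0, Expression 1 = 1 but Expression 2 = 0.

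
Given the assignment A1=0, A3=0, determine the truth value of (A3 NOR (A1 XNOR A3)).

Substituting: (0 NOR (0 XNOR 0))
= 0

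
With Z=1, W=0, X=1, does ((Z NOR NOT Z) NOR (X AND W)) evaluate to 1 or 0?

Substituting: ((1 NOR NOT 1) NOR (1 AND 0))
= 1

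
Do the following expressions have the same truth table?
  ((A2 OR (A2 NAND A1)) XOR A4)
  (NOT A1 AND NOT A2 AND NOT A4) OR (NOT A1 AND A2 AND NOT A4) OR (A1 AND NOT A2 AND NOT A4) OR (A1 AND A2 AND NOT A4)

Yes, they are equivalent — the two output columns agree on all 8 assignments:
A1 | A2 | A4 | Expression 1 | Expression 2
------------------------------------------
0 | 0 | 0 | 1 | 1
0 | 0 | 1 | 0 | 0
0 | 1 | 0 | 1 | 1
0 | 1 | 1 | 0 | 0
1 | 0 | 0 | 1 | 1
1 | 0 | 1 | 0 | 0
1 | 1 | 0 | 1 | 1
1 | 1 | 1 | 0 | 0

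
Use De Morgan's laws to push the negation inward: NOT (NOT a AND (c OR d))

a OR NOT (c OR d)
De Morgan's: NOT(AND of terms) = OR of negations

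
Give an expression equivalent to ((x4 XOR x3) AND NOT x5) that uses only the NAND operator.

((((x4 NAND (x4 NAND x3)) NAND (x3 NAND (x4 NAND x3))) NAND (x5 NAND x5)) NAND (((x4 NAND (x4 NAND x3)) NAND (x3 NAND (x4 NAND x3))) NAND (x5 NAND x5)))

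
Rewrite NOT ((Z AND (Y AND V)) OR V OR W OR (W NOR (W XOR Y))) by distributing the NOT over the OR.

NOT (Z AND (Y AND V)) AND NOT V AND NOT W AND NOT (W NOR (W XOR Y))
De Morgan's: NOT(OR of terms) = AND of negations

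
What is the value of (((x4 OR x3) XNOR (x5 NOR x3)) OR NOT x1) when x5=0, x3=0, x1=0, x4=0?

Substituting: (((0 OR 0) XNOR (0 NOR 0)) OR NOT 0)
= 1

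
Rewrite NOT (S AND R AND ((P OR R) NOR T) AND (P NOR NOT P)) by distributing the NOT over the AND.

NOT S OR NOT R OR NOT ((P OR R) NOR T) OR NOT (P NOR NOT P)
De Morgan's: NOT(AND of terms) = OR of negations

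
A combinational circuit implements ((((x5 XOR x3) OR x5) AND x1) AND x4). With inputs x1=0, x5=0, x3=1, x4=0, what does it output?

Substituting: ((((0 XOR 1) OR 0) AND 0) AND 0)
= 0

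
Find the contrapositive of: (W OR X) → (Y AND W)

Contrapositive: NOT (Y AND W) → NOT (W OR X)
Note: A statement and its contrapositive are logically equivalent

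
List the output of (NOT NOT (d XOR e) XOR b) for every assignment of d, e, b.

d | e | b | Output
------------------
0 | 0 | 0 | 0
0 | 0 | 1 | 1
0 | 1 | 0 | 1
0 | 1 | 1 | 0
1 | 0 | 0 | 1
1 | 0 | 1 | 0
1 | 1 | 0 | 0
1 | 1 | 1 | 1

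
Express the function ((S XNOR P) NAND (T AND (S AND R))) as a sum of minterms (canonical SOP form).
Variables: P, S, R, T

Σm(0, 1, 2, 3, 4, 5, 6, 7, 8, 9, 10, 11, 12, 13, 14) = (NOT P AND NOT S AND NOT R AND NOT T) OR (NOT P AND NOT S AND NOT R AND T) OR (NOT P AND NOT S AND R AND NOT T) OR (NOT P AND NOT S AND R AND T) OR (NOT P AND S AND NOT R AND NOT T) OR (NOT P AND S AND NOT R AND T) OR (NOT P AND S AND R AND NOT T) OR (NOT P AND S AND R AND T) OR (P AND NOT S AND NOT R AND NOT T) OR (P AND NOT S AND NOT R AND T) OR (P AND NOT S AND R AND NOT T) OR (P AND NOT S AND R AND T) OR (P AND S AND NOT R AND NOT T) OR (P AND S AND NOT R AND T) OR (P AND S AND R AND NOT T)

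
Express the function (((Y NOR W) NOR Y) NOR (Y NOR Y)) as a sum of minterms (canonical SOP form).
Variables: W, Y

Σm(1, 3) = (NOT W AND Y) OR (W AND Y)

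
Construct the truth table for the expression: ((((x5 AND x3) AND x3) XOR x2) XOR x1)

x5 | x3 | x2 | x1 | Output
--------------------------
0 | 0 | 0 | 0 | 0
0 | 0 | 0 | 1 | 1
0 | 0 | 1 | 0 | 1
0 | 0 | 1 | 1 | 0
0 | 1 | 0 | 0 | 0
0 | 1 | 0 | 1 | 1
0 | 1 | 1 | 0 | 1
0 | 1 | 1 | 1 | 0
1 | 0 | 0 | 0 | 0
1 | 0 | 0 | 1 | 1
1 | 0 | 1 | 0 | 1
1 | 0 | 1 | 1 | 0
1 | 1 | 0 | 0 | 1
1 | 1 | 0 | 1 | 0
1 | 1 | 1 | 0 | 0
1 | 1 | 1 | 1 | 1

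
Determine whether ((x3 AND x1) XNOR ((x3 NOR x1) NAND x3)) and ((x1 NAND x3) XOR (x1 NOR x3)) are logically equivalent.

No. Counterexample: with x1=0, x3=1, Expression 1 = 0 but Expression 2 = 1.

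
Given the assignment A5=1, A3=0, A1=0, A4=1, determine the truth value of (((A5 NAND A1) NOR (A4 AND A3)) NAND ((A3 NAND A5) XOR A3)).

Substituting: (((1 NAND 0) NOR (1 AND 0)) NAND ((0 NAND 1) XOR 0))
= 1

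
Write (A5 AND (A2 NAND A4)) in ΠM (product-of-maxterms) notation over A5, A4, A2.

ΠM(0, 1, 2, 3, 7) = (A5 OR A4 OR A2) AND (A5 OR A4 OR NOT A2) AND (A5 OR NOT A4 OR A2) AND (A5 OR NOT A4 OR NOT A2) AND (NOT A5 OR NOT A4 OR NOT A2)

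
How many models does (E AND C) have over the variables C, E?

Satisfying assignments: (1,1)
Count: 1 out of 4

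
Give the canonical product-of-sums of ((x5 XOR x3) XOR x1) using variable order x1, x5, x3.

ΠM(0, 3, 5, 6) = (x1 OR x5 OR x3) AND (x1 OR NOT x5 OR NOT x3) AND (NOT x1 OR x5 OR NOT x3) AND (NOT x1 OR NOT x5 OR x3)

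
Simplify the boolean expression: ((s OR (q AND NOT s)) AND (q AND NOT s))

By absorption (E AND (E OR v) = E):
= (q AND NOT s)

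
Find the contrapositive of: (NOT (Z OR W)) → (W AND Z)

Contrapositive: NOT (W AND Z) → (Z OR W)
Note: A statement and its contrapositive are logically equivalent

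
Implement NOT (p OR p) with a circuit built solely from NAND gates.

(((p NAND p) NAND (p NAND p)) NAND ((p NAND p) NAND (p NAND p)))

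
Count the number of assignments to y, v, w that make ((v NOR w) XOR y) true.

Satisfying assignments: (0,0,0), (1,0,1), (1,1,0), (1,1,1)
Count: 4 out of 8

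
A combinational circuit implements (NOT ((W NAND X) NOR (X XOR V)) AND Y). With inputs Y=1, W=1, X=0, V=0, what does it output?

Substituting: (NOT ((1 NAND 0) NOR (0 XOR 0)) AND 1)
= 1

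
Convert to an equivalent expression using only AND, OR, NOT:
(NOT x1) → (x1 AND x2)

x1 OR (x1 AND x2)
(Implication elimination: A → B = NOT A OR B)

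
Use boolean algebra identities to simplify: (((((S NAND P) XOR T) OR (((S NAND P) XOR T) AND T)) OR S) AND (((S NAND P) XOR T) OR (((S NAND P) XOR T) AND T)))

By absorption (E AND (E OR v) = E) then absorption (E OR (E AND v) = E):
= ((S NAND P) XOR T)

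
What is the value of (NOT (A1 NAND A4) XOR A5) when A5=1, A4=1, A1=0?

Substituting: (NOT (0 NAND 1) XOR 1)
= 1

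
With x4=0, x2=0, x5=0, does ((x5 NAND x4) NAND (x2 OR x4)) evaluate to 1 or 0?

Substituting: ((0 NAND 0) NAND (0 OR 0))
= 1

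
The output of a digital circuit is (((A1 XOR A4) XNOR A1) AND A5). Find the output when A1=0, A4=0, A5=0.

Substituting: (((0 XOR 0) XNOR 0) AND 0)
= 0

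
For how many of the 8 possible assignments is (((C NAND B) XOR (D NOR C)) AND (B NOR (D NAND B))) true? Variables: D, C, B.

No assignment satisfies the expression.
Count: 0 out of 8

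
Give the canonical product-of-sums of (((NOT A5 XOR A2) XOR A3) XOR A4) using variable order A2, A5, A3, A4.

ΠM(1, 2, 4, 7, 8, 11, 13, 14) = (A2 OR A5 OR A3 OR NOT A4) AND (A2 OR A5 OR NOT A3 OR A4) AND (A2 OR NOT A5 OR A3 OR A4) AND (A2 OR NOT A5 OR NOT A3 OR NOT A4) AND (NOT A2 OR A5 OR A3 OR A4) AND (NOT A2 OR A5 OR NOT A3 OR NOT A4) AND (NOT A2 OR NOT A5 OR A3 OR NOT A4) AND (NOT A2 OR NOT A5 OR NOT A3 OR A4)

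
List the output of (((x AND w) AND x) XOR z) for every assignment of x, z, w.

x | z | w | Output
------------------
0 | 0 | 0 | 0
0 | 0 | 1 | 0
0 | 1 | 0 | 1
0 | 1 | 1 | 1
1 | 0 | 0 | 0
1 | 0 | 1 | 1
1 | 1 | 0 | 1
1 | 1 | 1 | 0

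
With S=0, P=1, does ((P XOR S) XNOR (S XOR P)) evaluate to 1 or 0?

Substituting: ((1 XOR 0) XNOR (0 XOR 1))
= 1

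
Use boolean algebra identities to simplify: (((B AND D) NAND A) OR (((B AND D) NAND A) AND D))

By absorption (E OR (E AND v) = E):
= ((B AND D) NAND A)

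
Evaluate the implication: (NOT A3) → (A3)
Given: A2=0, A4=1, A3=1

Antecedent (NOT A3) = 0; consequent (A3) = 1.
0 → 1 = 1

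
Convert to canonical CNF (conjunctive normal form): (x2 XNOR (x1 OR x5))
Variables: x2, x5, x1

(x2 OR x5 OR NOT x1) AND (x2 OR NOT x5 OR x1) AND (x2 OR NOT x5 OR NOT x1) AND (NOT x2 OR x5 OR x1)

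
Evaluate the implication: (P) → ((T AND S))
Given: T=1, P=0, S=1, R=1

Antecedent (P) = 0; consequent ((T AND S)) = 1.
0 → 1 = 1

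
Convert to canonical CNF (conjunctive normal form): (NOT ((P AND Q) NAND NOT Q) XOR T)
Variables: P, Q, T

(P OR Q OR T) AND (P OR NOT Q OR T) AND (NOT P OR Q OR T) AND (NOT P OR NOT Q OR T)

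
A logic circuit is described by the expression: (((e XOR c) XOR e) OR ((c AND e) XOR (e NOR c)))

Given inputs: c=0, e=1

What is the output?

Substituting: (((1 XOR 0) XOR 1) OR ((0 AND 1) XOR (1 NOR 0)))
= 0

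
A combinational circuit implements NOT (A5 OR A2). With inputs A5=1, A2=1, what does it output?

Substituting: NOT (1 OR 1)
= 0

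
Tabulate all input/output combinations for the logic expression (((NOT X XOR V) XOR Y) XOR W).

V | Y | X | W | Output
----------------------
0 | 0 | 0 | 0 | 1
0 | 0 | 0 | 1 | 0
0 | 0 | 1 | 0 | 0
0 | 0 | 1 | 1 | 1
0 | 1 | 0 | 0 | 0
0 | 1 | 0 | 1 | 1
0 | 1 | 1 | 0 | 1
0 | 1 | 1 | 1 | 0
1 | 0 | 0 | 0 | 0
1 | 0 | 0 | 1 | 1
1 | 0 | 1 | 0 | 1
1 | 0 | 1 | 1 | 0
1 | 1 | 0 | 0 | 1
1 | 1 | 0 | 1 | 0
1 | 1 | 1 | 0 | 0
1 | 1 | 1 | 1 | 1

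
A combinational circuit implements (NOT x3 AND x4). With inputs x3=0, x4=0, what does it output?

Substituting: (NOT 0 AND 0)
= 0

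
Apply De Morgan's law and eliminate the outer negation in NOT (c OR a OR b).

NOT c AND NOT a AND NOT b
De Morgan's: NOT(OR of terms) = AND of negations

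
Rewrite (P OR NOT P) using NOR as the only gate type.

((P NOR (P NOR P)) NOR (P NOR (P NOR P)))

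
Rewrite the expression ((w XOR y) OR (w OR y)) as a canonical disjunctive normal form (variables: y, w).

(NOT y AND w) OR (y AND NOT w) OR (y AND w)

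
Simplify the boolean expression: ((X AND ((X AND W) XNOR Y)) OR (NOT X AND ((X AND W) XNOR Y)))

By distribution ((E AND v) OR (E AND NOT v) = E):
= ((X AND W) XNOR Y)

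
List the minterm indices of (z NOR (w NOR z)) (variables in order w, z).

Σm(2) = (w AND NOT z)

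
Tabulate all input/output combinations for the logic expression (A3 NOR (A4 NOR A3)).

A4 | A3 | Output
----------------
0 | 0 | 0
0 | 1 | 0
1 | 0 | 1
1 | 1 | 0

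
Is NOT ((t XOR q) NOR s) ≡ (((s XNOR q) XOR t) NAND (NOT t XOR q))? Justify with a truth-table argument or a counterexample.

Yes, they are equivalent — the two output columns agree on all 8 assignments:
q | s | t | Expression 1 | Expression 2
---------------------------------------
0 | 0 | 0 | 0 | 0
0 | 0 | 1 | 1 | 1
0 | 1 | 0 | 1 | 1
0 | 1 | 1 | 1 | 1
1 | 0 | 0 | 1 | 1
1 | 0 | 1 | 0 | 0
1 | 1 | 0 | 1 | 1
1 | 1 | 1 | 1 | 1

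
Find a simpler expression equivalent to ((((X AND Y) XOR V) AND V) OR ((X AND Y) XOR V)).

By absorption (E OR (E AND v) = E):
= ((X AND Y) XOR V)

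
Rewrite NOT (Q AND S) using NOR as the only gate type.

(((Q NOR Q) NOR (S NOR S)) NOR ((Q NOR Q) NOR (S NOR S)))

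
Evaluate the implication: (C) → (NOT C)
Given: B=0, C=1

Antecedent (C) = 1; consequent (NOT C) = 0.
1 → 0 = 0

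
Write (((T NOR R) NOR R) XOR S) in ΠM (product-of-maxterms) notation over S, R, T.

ΠM(0, 2, 3, 5) = (S OR R OR T) AND (S OR NOT R OR T) AND (S OR NOT R OR NOT T) AND (NOT S OR R OR NOT T)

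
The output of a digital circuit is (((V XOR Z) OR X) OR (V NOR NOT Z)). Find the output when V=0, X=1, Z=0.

Substituting: (((0 XOR 0) OR 1) OR (0 NOR NOT 0))
= 1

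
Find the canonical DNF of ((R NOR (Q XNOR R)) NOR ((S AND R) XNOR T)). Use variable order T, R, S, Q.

(NOT T AND R AND S AND NOT Q) OR (NOT T AND R AND S AND Q) OR (T AND NOT R AND NOT S AND NOT Q) OR (T AND NOT R AND S AND NOT Q) OR (T AND R AND NOT S AND NOT Q) OR (T AND R AND NOT S AND Q)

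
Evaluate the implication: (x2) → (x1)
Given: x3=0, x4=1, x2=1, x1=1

Antecedent (x2) = 1; consequent (x1) = 1.
1 → 1 = 1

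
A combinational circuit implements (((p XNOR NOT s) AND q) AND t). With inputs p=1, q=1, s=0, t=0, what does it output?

Substituting: (((1 XNOR NOT 0) AND 1) AND 0)
= 0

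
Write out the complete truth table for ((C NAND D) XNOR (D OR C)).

D | C | Output
--------------
0 | 0 | 0
0 | 1 | 1
1 | 0 | 1
1 | 1 | 0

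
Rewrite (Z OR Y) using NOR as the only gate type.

((Z NOR Y) NOR (Z NOR Y))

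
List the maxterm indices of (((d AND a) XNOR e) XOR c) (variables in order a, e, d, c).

ΠM(1, 3, 4, 6, 9, 10, 12, 15) = (a OR e OR d OR NOT c) AND (a OR e OR NOT d OR NOT c) AND (a OR NOT e OR d OR c) AND (a OR NOT e OR NOT d OR c) AND (NOT a OR e OR d OR NOT c) AND (NOT a OR e OR NOT d OR c) AND (NOT a OR NOT e OR d OR c) AND (NOT a OR NOT e OR NOT d OR NOT c)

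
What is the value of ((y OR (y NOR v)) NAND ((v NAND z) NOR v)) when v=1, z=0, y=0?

Substituting: ((0 OR (0 NOR 1)) NAND ((1 NAND 0) NOR 1))
= 1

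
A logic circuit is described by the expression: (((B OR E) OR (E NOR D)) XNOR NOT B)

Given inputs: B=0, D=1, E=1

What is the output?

Substituting: (((0 OR 1) OR (1 NOR 1)) XNOR NOT 0)
= 1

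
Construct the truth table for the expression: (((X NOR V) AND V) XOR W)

V | X | W | Output
------------------
0 | 0 | 0 | 0
0 | 0 | 1 | 1
0 | 1 | 0 | 0
0 | 1 | 1 | 1
1 | 0 | 0 | 0
1 | 0 | 1 | 1
1 | 1 | 0 | 0
1 | 1 | 1 | 1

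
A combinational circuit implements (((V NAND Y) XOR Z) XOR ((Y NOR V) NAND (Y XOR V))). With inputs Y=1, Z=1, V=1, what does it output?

Substituting: (((1 NAND 1) XOR 1) XOR ((1 NOR 1) NAND (1 XOR 1)))
= 0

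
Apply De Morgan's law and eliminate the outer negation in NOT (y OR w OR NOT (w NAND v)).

NOT y AND NOT w AND (w NAND v)
De Morgan's: NOT(OR of terms) = AND of negations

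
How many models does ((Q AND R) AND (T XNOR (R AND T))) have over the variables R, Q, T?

Satisfying assignments: (1,1,0), (1,1,1)
Count: 2 out of 8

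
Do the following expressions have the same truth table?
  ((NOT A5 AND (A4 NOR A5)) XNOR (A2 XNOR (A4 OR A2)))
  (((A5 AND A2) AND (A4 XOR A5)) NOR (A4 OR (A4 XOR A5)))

No. Counterexample: with A4=1, A2=0, A5=0, Expression 1 = 1 but Expression 2 = 0.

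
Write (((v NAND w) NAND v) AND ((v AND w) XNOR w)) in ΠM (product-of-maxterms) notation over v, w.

ΠM(1, 2) = (v OR NOT w) AND (NOT v OR w)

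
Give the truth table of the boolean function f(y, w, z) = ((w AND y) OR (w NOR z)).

y | w | z | Output
------------------
0 | 0 | 0 | 1
0 | 0 | 1 | 0
0 | 1 | 0 | 0
0 | 1 | 1 | 0
1 | 0 | 0 | 1
1 | 0 | 1 | 0
1 | 1 | 0 | 1
1 | 1 | 1 | 1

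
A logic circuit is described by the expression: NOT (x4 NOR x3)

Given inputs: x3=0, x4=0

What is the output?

Substituting: NOT (0 NOR 0)
= 0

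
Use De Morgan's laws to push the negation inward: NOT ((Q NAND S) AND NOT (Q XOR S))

NOT (Q NAND S) OR (Q XOR S)
De Morgan's: NOT(AND of terms) = OR of negations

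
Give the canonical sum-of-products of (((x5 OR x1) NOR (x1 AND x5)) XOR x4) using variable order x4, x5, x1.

Σm(0, 5, 6, 7) = (NOT x4 AND NOT x5 AND NOT x1) OR (x4 AND NOT x5 AND x1) OR (x4 AND x5 AND NOT x1) OR (x4 AND x5 AND x1)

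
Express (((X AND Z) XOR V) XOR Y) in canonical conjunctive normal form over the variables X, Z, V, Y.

(X OR Z OR V OR Y) AND (X OR Z OR NOT V OR NOT Y) AND (X OR NOT Z OR V OR Y) AND (X OR NOT Z OR NOT V OR NOT Y) AND (NOT X OR Z OR V OR Y) AND (NOT X OR Z OR NOT V OR NOT Y) AND (NOT X OR NOT Z OR V OR NOT Y) AND (NOT X OR NOT Z OR NOT V OR Y)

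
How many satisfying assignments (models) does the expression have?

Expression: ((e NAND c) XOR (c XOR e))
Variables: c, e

Satisfying assignments: (0,0)
Count: 1 out of 4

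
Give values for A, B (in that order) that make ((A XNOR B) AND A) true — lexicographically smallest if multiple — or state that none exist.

A=1, B=1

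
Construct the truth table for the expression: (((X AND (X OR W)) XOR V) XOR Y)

V | W | X | Y | Output
----------------------
0 | 0 | 0 | 0 | 0
0 | 0 | 0 | 1 | 1
0 | 0 | 1 | 0 | 1
0 | 0 | 1 | 1 | 0
0 | 1 | 0 | 0 | 0
0 | 1 | 0 | 1 | 1
0 | 1 | 1 | 0 | 1
0 | 1 | 1 | 1 | 0
1 | 0 | 0 | 0 | 1
1 | 0 | 0 | 1 | 0
1 | 0 | 1 | 0 | 0
1 | 0 | 1 | 1 | 1
1 | 1 | 0 | 0 | 1
1 | 1 | 0 | 1 | 0
1 | 1 | 1 | 0 | 0
1 | 1 | 1 | 1 | 1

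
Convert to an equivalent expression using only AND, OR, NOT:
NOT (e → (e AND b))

e AND NOT (e AND b)
(Negated implication: NOT(A → B) = A AND NOT B)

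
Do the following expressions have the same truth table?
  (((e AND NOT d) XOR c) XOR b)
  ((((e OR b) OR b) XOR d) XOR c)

No. Counterexample: with d=0, c=0, e=1, b=1, Expression 1 = 0 but Expression 2 = 1.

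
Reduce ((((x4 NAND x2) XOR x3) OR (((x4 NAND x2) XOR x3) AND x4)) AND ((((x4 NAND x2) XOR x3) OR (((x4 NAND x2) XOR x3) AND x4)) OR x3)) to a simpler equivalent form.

By absorption (E AND (E OR v) = E) then absorption (E OR (E AND v) = E):
= ((x4 NAND x2) XOR x3)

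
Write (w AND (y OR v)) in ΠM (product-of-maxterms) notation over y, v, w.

ΠM(0, 1, 2, 4, 6) = (y OR v OR w) AND (y OR v OR NOT w) AND (y OR NOT v OR w) AND (NOT y OR v OR w) AND (NOT y OR NOT v OR w)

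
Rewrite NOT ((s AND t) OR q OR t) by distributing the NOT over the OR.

NOT (s AND t) AND NOT q AND NOT t
De Morgan's: NOT(OR of terms) = AND of negations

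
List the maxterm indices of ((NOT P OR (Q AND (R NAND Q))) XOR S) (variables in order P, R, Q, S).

ΠM(1, 3, 5, 7, 8, 11, 12, 14) = (P OR R OR Q OR NOT S) AND (P OR R OR NOT Q OR NOT S) AND (P OR NOT R OR Q OR NOT S) AND (P OR NOT R OR NOT Q OR NOT S) AND (NOT P OR R OR Q OR S) AND (NOT P OR R OR NOT Q OR NOT S) AND (NOT P OR NOT R OR Q OR S) AND (NOT P OR NOT R OR NOT Q OR S)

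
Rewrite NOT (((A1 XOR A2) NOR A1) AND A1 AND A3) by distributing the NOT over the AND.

NOT ((A1 XOR A2) NOR A1) OR NOT A1 OR NOT A3
De Morgan's: NOT(AND of terms) = OR of negations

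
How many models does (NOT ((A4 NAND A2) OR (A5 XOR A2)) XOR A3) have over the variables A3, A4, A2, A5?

Satisfying assignments: (0,1,1,1), (1,0,0,0), (1,0,0,1), (1,0,1,0), (1,0,1,1), (1,1,0,0), (1,1,0,1), (1,1,1,0)
Count: 8 out of 16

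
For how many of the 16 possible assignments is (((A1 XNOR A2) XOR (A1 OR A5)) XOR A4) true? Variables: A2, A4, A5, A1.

Satisfying assignments: (0,0,0,0), (0,0,0,1), (0,0,1,1), (0,1,1,0), (1,0,1,0), (1,1,0,0), (1,1,0,1), (1,1,1,1)
Count: 8 out of 16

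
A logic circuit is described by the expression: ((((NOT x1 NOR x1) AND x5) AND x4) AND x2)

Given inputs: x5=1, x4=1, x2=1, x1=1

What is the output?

Substituting: ((((NOT 1 NOR 1) AND 1) AND 1) AND 1)
= 0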